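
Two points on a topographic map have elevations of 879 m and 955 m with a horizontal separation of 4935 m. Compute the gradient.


gradient = (955 - 879) / 4935 = 76 / 4935 = 0.0154

0.0154


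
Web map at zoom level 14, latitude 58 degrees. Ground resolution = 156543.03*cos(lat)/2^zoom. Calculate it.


res = 156543.03 * cos(58) / 2^14 = 156543.03 * 0.52991926 / 16384 = 5.06 m/pixel

5.06 m/pixel


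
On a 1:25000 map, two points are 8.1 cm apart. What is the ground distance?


ground = 8.1 cm * 25000 / 100 = 2025.0 m = 2.025 km

2.025 km


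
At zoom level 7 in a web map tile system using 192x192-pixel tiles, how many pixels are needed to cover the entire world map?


tiles per axis = 2^7 = 128
total tiles = 128^2 = 16384
pixels per axis = 128 * 192 = 24576
total pixels = 24576^2 = 603979776

603979776 pixels


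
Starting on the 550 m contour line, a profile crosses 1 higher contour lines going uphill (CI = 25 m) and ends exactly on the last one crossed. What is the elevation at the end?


elevation = 550 + 1 * 25 = 575 m

575 m


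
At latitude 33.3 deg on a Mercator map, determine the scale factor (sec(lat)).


SF = 1 / cos(33.3) = 1 / 0.835807 = 1.196

1.196


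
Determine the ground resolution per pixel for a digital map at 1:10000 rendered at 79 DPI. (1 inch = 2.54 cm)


pixel_cm = 2.54 / 79 ≈ 0.032152 cm
ground = pixel_cm * 10000 / 100 = 2.54 * 10000 / (79 * 100) = 25400 / 7900 ≈ 3.22 m

3.22 m


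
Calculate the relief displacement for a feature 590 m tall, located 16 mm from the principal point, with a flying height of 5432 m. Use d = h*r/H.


d = h * r / H = 590 * 16 / 5432 = 1.74 mm

1.74 mm


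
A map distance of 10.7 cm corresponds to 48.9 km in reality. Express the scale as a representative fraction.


ground = 48.9 km = 4890000 cm; RF denominator = ground / map = 4890000 / 10.7 ≈ 457009; RF = 1:457009

1:457009


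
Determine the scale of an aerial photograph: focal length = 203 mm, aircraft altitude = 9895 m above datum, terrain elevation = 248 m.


scale = f / (H - h) = 203 mm / 9647 m = 203 / 9647000 = 1:47522

1:47522


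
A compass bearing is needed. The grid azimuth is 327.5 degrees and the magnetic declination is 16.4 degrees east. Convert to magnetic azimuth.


magnetic azimuth = grid azimuth - declination (east +ve)
mag_az = 327.5 - 16.4 = 311.1 degrees

311.1 degrees


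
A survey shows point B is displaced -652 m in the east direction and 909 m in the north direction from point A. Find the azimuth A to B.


az = atan2(-652, 909) = -35.7 deg
adjusted to 0-360: 324.3 degrees

324.3 degrees


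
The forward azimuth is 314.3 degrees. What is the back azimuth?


back azimuth = (314.3 + 180) mod 360 = 134.3 degrees

134.3 degrees


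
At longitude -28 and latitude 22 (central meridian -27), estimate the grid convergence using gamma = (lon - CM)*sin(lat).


gamma = (-28 - -27) * sin(22) = -1 * 0.374607 = -0.375 degrees

-0.375 degrees


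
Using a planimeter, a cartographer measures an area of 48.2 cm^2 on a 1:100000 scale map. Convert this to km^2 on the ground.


ground_area = 48.2 * (100000/100)^2 = 48200000.0 m^2 = 48.2 km^2

48.2 km^2


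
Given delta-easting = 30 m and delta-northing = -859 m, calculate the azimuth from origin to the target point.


az = atan2(30, -859) = 178.0 deg
adjusted to 0-360: 178.0 degrees

178.0 degrees


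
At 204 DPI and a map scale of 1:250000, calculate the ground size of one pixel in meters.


pixel_cm = 2.54 / 204 ≈ 0.012451 cm
ground = pixel_cm * 250000 / 100 = 2.54 * 250000 / (204 * 100) = 635000 / 20400 ≈ 31.13 m

31.13 m


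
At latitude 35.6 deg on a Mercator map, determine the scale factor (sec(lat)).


SF = 1 / cos(35.6) = 1 / 0.813101 = 1.23

1.23


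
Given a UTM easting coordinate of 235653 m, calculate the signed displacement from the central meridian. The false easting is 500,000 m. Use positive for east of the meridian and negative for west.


displacement = 235653 - 500000 = -264347 m

-264347 m


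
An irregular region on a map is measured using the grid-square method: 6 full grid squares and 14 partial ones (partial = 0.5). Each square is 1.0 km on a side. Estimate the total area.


effective squares = 6 + 14 * 0.5 = 13.0
area = 13.0 * 1.0 = 13.0 km^2

13.0 km^2


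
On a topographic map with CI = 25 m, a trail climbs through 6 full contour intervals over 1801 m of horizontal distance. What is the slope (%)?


elevation change = 6 * 25 = 150 m
slope = 150 / 1801 * 100 = 8.3%

8.3%


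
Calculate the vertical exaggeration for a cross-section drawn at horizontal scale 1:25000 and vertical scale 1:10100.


VE = horizontal_scale / vertical_scale = 25000 / 10100 ≈ 2.5

2.5x


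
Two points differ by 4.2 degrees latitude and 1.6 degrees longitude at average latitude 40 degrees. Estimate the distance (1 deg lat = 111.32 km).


dlat_km = 4.2 * 111.32 = 467.544
dlon_km = 1.6 * 111.32 * cos(40) ≈ 136.442
dist = sqrt(467.544^2 + 136.442^2) ≈ 487.0 km

487.0 km


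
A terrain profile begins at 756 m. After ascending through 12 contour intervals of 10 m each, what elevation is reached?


elevation = 756 + 12 * 10 = 876 m

876 m


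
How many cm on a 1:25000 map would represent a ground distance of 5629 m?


map_cm = 5629 * 100 / 25000 = 22.516 cm ≈ 22.52 cm

22.52 cm


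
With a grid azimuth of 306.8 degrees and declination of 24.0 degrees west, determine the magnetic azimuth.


magnetic azimuth = grid azimuth - declination (east +ve)
mag_az = 306.8 - -24.0 = 330.8 degrees

330.8 degrees


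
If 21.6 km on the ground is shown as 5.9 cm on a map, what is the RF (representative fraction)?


ground = 21.6 km = 2160000 cm; RF denominator = ground / map = 2160000 / 5.9 ≈ 366102; RF = 1:366102

1:366102


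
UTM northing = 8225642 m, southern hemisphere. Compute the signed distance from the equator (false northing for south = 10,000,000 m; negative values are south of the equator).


For southern: actual = 8225642 - 10000000 = -1774358 m

-1774358 m


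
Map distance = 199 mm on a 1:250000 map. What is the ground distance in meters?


ground = 199 mm * 250000 / 1000 = 49750.0 m

49750.0 m


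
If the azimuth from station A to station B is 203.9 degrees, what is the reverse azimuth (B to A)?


back azimuth = (203.9 + 180) mod 360 = 23.9 degrees

23.9 degrees


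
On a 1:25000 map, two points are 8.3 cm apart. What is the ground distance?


ground = 8.3 cm * 25000 / 100 = 2075.0 m = 2.075 km

2.075 km


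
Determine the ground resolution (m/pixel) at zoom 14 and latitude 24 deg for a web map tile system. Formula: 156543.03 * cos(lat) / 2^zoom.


res = 156543.03 * cos(24) / 2^14 = 156543.03 * 0.91354546 / 16384 = 8.73 m/pixel

8.73 m/pixel


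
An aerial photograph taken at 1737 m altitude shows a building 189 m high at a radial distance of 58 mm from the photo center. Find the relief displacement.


d = h * r / H = 189 * 58 / 1737 = 6.31 mm

6.31 mm


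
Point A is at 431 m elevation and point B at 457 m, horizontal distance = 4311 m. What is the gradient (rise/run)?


gradient = (457 - 431) / 4311 = 26 / 4311 = 0.006

0.006


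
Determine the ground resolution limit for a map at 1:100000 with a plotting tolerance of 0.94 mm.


ground = 0.94 mm * 100000 / 1000 = 94.0 m

94.0 m


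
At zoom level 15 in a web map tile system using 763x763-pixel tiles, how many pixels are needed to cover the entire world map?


tiles per axis = 2^15 = 32768
total tiles = 32768^2 = 1073741824
pixels per axis = 32768 * 763 = 25001984
total pixels = 25001984^2 = 625099203936256

625099203936256 pixels


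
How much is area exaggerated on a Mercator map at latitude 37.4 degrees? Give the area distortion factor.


area_distortion = 1/cos^2(37.4) = 1.585

1.585


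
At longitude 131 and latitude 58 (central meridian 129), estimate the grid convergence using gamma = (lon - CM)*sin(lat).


gamma = (131 - 129) * sin(58) = 2 * 0.848048 = 1.696 degrees

1.696 degrees


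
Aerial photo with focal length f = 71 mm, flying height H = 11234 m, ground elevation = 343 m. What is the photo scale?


scale = f / (H - h) = 71 mm / 10891 m = 71 / 10891000 = 1:153394

1:153394


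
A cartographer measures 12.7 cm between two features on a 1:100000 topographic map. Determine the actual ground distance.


ground = 12.7 cm * 100000 / 100 = 12700.0 m = 12.7 km

12.7 km


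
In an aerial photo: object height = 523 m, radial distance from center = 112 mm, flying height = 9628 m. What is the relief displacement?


d = h * r / H = 523 * 112 / 9628 = 6.08 mm

6.08 mm


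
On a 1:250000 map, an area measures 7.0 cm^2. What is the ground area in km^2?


ground_area = 7.0 * (250000/100)^2 = 43750000.0 m^2 = 43.75 km^2

43.75 km^2


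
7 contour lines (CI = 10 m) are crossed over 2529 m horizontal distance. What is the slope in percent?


elevation change = 7 * 10 = 70 m
slope = 70 / 2529 * 100 = 2.8%

2.8%


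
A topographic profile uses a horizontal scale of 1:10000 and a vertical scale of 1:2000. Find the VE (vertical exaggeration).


VE = horizontal_scale / vertical_scale = 10000 / 2000 = 5.0

5.0x


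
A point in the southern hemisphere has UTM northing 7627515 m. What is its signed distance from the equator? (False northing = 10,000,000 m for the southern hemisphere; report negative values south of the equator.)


For southern: actual = 7627515 - 10000000 = -2372485 m

-2372485 m


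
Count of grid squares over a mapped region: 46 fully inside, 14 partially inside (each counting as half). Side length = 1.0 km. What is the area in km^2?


effective squares = 46 + 14 * 0.5 = 53.0
area = 53.0 * 1.0 = 53.0 km^2

53.0 km^2


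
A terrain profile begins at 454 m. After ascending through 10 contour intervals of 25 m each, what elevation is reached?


elevation = 454 + 10 * 25 = 704 m

704 m


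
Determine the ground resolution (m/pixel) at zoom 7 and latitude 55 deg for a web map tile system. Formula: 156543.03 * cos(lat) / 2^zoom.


res = 156543.03 * cos(55) / 2^7 = 156543.03 * 0.57357644 / 128 = 701.48 m/pixel

701.48 m/pixel


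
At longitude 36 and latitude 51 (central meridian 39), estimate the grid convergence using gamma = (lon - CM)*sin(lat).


gamma = (36 - 39) * sin(51) = -3 * 0.777146 = -2.331 degrees

-2.331 degrees


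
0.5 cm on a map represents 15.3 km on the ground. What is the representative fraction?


ground = 15.3 km = 1530000 cm; RF denominator = ground / map = 1530000 / 0.5 = 3060000; RF = 1:3060000

1:3060000


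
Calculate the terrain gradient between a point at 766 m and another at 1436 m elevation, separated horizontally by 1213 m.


gradient = (1436 - 766) / 1213 = 670 / 1213 = 0.5523

0.5523


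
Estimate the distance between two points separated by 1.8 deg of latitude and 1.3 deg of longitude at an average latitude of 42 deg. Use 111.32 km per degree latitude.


dlat_km = 1.8 * 111.32 = 200.376
dlon_km = 1.3 * 111.32 * cos(42) ≈ 107.545
dist = sqrt(200.376^2 + 107.545^2) ≈ 227.4 km

227.4 km


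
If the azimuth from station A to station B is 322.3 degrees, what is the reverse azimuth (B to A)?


back azimuth = (322.3 + 180) mod 360 = 142.3 degrees

142.3 degrees


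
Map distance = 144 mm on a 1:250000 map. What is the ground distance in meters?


ground = 144 mm * 250000 / 1000 = 36000.0 m

36000.0 m


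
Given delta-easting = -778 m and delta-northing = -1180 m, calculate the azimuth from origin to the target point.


az = atan2(-778, -1180) = -146.6 deg
adjusted to 0-360: 213.4 degrees

213.4 degrees


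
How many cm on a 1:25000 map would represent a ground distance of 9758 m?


map_cm = 9758 * 100 / 25000 = 39.032 cm ≈ 39.03 cm

39.03 cm


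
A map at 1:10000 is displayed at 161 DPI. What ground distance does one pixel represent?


pixel_cm = 2.54 / 161 ≈ 0.015776 cm
ground = pixel_cm * 10000 / 100 = 2.54 * 10000 / (161 * 100) = 25400 / 16100 ≈ 1.58 m

1.58 m


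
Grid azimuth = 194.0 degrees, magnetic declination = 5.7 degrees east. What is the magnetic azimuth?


magnetic azimuth = grid azimuth - declination (east +ve)
mag_az = 194.0 - 5.7 = 188.3 degrees

188.3 degrees


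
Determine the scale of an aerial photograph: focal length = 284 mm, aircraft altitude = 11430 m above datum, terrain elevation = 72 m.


scale = f / (H - h) = 284 mm / 11358 m = 284 / 11358000 = 1:39993

1:39993


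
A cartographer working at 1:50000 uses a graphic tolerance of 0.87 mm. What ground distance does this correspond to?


ground = 0.87 mm * 50000 / 1000 = 43.5 m

43.5 m


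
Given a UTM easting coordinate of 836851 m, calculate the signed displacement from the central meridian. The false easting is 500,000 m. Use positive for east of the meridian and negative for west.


displacement = 836851 - 500000 = 336851 m

336851 m


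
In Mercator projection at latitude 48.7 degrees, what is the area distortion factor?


area_distortion = 1/cos^2(48.7) = 2.296

2.296


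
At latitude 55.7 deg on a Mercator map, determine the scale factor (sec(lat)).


SF = 1 / cos(55.7) = 1 / 0.563526 = 1.775

1.775


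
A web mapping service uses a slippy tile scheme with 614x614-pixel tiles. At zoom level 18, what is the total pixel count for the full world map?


tiles per axis = 2^18 = 262144
total tiles = 262144^2 = 68719476736
pixels per axis = 262144 * 614 = 160956416
total pixels = 160956416^2 = 25906967851565056

25906967851565056 pixels


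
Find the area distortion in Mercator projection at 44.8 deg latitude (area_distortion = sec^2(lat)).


area_distortion = 1/cos^2(44.8) = 1.986

1.986


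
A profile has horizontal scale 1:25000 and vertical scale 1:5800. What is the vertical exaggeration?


VE = horizontal_scale / vertical_scale = 25000 / 5800 ≈ 4.3

4.3x


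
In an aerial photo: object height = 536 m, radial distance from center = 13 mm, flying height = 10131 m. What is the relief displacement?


d = h * r / H = 536 * 13 / 10131 = 0.69 mm

0.69 mm


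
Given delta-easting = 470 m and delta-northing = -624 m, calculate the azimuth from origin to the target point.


az = atan2(470, -624) = 143.0 deg
adjusted to 0-360: 143.0 degrees

143.0 degrees


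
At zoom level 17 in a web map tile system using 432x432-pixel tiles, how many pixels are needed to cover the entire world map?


tiles per axis = 2^17 = 131072
total tiles = 131072^2 = 17179869184
pixels per axis = 131072 * 432 = 56623104
total pixels = 56623104^2 = 3206175906594816

3206175906594816 pixels


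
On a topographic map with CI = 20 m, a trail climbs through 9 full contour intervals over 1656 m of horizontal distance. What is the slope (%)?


elevation change = 9 * 20 = 180 m
slope = 180 / 1656 * 100 = 10.9%

10.9%


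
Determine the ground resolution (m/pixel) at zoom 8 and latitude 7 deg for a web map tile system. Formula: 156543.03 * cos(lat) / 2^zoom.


res = 156543.03 * cos(7) / 2^8 = 156543.03 * 0.99254615 / 256 = 606.94 m/pixel

606.94 m/pixel


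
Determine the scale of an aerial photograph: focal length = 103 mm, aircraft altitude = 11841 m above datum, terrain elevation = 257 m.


scale = f / (H - h) = 103 mm / 11584 m = 103 / 11584000 = 1:112466

1:112466


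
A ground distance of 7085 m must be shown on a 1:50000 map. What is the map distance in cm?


map_cm = 7085 * 100 / 50000 = 14.17 cm

14.17 cm


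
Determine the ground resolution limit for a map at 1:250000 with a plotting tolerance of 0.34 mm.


ground = 0.34 mm * 250000 / 1000 = 85.0 m

85.0 m


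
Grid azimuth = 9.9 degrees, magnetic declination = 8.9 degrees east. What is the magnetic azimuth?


magnetic azimuth = grid azimuth - declination (east +ve)
mag_az = 9.9 - 8.9 = 1.0 degrees

1.0 degrees


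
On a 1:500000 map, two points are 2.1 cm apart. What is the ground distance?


ground = 2.1 cm * 500000 / 100 = 10500.0 m = 10.5 km

10.5 km


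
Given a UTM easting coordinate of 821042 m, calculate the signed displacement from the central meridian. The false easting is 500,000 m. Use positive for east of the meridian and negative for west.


displacement = 821042 - 500000 = 321042 m

321042 m


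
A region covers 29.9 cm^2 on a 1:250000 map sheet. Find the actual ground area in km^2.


ground_area = 29.9 * (250000/100)^2 = 186875000.0 m^2 = 186.875 km^2

186.875 km^2


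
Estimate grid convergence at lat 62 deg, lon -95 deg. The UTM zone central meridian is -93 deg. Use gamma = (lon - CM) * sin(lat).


gamma = (-95 - -93) * sin(62) = -2 * 0.882948 = -1.766 degrees

-1.766 degrees


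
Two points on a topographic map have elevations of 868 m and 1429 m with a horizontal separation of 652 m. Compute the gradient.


gradient = (1429 - 868) / 652 = 561 / 652 = 0.8604

0.8604


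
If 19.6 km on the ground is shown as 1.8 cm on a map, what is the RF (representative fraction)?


ground = 19.6 km = 1960000 cm; RF denominator = ground / map = 1960000 / 1.8 ≈ 1088889; RF = 1:1088889

1:1088889


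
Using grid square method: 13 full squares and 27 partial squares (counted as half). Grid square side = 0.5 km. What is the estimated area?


effective squares = 13 + 27 * 0.5 = 26.5
area = 26.5 * 0.25 = 6.625 km^2

6.625 km^2


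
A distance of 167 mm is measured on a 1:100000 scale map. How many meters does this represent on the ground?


ground = 167 mm * 100000 / 1000 = 16700.0 m

16700.0 m


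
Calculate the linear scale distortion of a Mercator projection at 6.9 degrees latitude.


SF = 1 / cos(6.9) = 1 / 0.992757 = 1.007

1.007


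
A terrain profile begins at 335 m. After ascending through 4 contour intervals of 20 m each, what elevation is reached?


elevation = 335 + 4 * 20 = 415 m

415 m


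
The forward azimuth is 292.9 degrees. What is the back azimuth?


back azimuth = (292.9 + 180) mod 360 = 112.9 degrees

112.9 degrees


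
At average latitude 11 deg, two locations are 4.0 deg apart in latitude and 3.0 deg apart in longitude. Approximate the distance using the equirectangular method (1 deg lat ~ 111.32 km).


dlat_km = 4.0 * 111.32 = 445.28
dlon_km = 3.0 * 111.32 * cos(11) ≈ 327.824
dist = sqrt(445.28^2 + 327.824^2) ≈ 552.9 km

552.9 km


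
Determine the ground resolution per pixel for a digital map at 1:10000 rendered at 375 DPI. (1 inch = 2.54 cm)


pixel_cm = 2.54 / 375 ≈ 0.006773 cm
ground = pixel_cm * 10000 / 100 = 2.54 * 10000 / (375 * 100) = 25400 / 37500 ≈ 0.68 m

0.68 m


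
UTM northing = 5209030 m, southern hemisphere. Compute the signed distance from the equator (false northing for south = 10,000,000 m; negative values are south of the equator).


For southern: actual = 5209030 - 10000000 = -4790970 m

-4790970 m


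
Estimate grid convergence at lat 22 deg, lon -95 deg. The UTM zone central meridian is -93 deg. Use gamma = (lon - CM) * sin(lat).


gamma = (-95 - -93) * sin(22) = -2 * 0.374607 = -0.749 degrees

-0.749 degrees


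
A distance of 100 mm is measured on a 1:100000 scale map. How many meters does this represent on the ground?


ground = 100 mm * 100000 / 1000 = 10000.0 m

10000.0 m


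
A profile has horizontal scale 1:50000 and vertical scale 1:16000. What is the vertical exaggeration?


VE = horizontal_scale / vertical_scale = 50000 / 16000 = 3.125 ≈ 3.1

3.1x


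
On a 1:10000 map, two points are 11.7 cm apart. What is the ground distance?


ground = 11.7 cm * 10000 / 100 = 1170.0 m = 1.17 km

1.17 km


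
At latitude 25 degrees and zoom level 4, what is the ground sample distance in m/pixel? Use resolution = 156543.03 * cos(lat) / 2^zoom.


res = 156543.03 * cos(25) / 2^4 = 156543.03 * 0.90630779 / 16 = 8867.26 m/pixel

8867.26 m/pixel


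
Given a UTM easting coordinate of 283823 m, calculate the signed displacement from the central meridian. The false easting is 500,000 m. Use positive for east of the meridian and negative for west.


displacement = 283823 - 500000 = -216177 m

-216177 m


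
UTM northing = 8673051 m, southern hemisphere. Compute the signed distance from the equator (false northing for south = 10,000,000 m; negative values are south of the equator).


For southern: actual = 8673051 - 10000000 = -1326949 m

-1326949 m


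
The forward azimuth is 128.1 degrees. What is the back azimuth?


back azimuth = (128.1 + 180) mod 360 = 308.1 degrees

308.1 degrees


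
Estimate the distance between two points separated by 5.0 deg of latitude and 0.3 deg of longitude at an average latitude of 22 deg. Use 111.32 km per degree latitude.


dlat_km = 5.0 * 111.32 = 556.6
dlon_km = 0.3 * 111.32 * cos(22) ≈ 30.964
dist = sqrt(556.6^2 + 30.964^2) ≈ 557.5 km

557.5 km


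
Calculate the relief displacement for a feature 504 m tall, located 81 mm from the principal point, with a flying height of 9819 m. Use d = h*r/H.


d = h * r / H = 504 * 81 / 9819 = 4.16 mm

4.16 mm


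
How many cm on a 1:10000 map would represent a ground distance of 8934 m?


map_cm = 8934 * 100 / 10000 = 89.34 cm

89.34 cm


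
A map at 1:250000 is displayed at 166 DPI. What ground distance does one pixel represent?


pixel_cm = 2.54 / 166 ≈ 0.015301 cm
ground = pixel_cm * 250000 / 100 = 2.54 * 250000 / (166 * 100) = 635000 / 16600 ≈ 38.25 m

38.25 m


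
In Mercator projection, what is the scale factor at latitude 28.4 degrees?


SF = 1 / cos(28.4) = 1 / 0.879649 = 1.137

1.137


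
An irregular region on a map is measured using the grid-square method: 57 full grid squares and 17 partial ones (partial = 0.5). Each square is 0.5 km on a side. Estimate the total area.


effective squares = 57 + 17 * 0.5 = 65.5
area = 65.5 * 0.25 = 16.375 km^2

16.375 km^2


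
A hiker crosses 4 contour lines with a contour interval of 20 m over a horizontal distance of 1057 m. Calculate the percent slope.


elevation change = 4 * 20 = 80 m
slope = 80 / 1057 * 100 = 7.6%

7.6%


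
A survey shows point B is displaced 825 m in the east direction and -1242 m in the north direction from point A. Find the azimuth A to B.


az = atan2(825, -1242) = 146.4 deg
adjusted to 0-360: 146.4 degrees

146.4 degrees


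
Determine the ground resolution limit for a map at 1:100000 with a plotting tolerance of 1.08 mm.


ground = 1.08 mm * 100000 / 1000 = 108.0 m

108.0 m


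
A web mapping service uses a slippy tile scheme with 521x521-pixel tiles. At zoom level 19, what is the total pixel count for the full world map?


tiles per axis = 2^19 = 524288
total tiles = 524288^2 = 274877906944
pixels per axis = 524288 * 521 = 273154048
total pixels = 273154048^2 = 74613133938786304

74613133938786304 pixels


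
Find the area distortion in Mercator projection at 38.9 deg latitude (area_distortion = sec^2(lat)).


area_distortion = 1/cos^2(38.9) = 1.651

1.651


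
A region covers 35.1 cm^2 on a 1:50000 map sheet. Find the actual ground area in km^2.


ground_area = 35.1 * (50000/100)^2 = 8775000.0 m^2 = 8.775 km^2

8.775 km^2


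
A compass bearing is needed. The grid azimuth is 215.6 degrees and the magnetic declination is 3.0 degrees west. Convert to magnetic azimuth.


magnetic azimuth = grid azimuth - declination (east +ve)
mag_az = 215.6 - -3.0 = 218.6 degrees

218.6 degrees


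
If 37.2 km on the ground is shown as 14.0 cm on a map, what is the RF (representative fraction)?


ground = 37.2 km = 3720000 cm; RF denominator = ground / map = 3720000 / 14.0 ≈ 265714; RF = 1:265714

1:265714


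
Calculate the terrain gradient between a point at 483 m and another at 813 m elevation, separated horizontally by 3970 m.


gradient = (813 - 483) / 3970 = 330 / 3970 = 0.0831

0.0831


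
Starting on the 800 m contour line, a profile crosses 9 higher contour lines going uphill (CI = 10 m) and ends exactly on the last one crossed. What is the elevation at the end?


elevation = 800 + 9 * 10 = 890 m

890 m


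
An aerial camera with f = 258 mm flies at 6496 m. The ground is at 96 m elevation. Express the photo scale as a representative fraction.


scale = f / (H - h) = 258 mm / 6400 m = 258 / 6400000 = 1:24806

1:24806


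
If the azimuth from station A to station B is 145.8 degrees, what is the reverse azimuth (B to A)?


back azimuth = (145.8 + 180) mod 360 = 325.8 degrees

325.8 degrees


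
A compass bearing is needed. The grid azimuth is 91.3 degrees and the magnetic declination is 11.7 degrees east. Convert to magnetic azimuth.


magnetic azimuth = grid azimuth - declination (east +ve)
mag_az = 91.3 - 11.7 = 79.6 degrees

79.6 degrees


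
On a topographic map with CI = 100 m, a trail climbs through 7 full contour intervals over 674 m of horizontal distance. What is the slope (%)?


elevation change = 7 * 100 = 700 m
slope = 700 / 674 * 100 = 103.9%

103.9%


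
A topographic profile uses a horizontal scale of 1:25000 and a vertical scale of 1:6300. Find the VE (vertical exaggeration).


VE = horizontal_scale / vertical_scale = 25000 / 6300 ≈ 4.0

4.0x


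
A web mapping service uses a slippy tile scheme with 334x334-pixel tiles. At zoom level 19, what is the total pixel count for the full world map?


tiles per axis = 2^19 = 524288
total tiles = 524288^2 = 274877906944
pixels per axis = 524288 * 334 = 175112192
total pixels = 175112192^2 = 30664279787044864

30664279787044864 pixels


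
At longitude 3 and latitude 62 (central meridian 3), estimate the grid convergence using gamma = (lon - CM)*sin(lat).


gamma = (3 - 3) * sin(62) = 0 * 0.882948 = 0.0 degrees

0.0 degrees


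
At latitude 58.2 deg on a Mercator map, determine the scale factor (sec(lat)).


SF = 1 / cos(58.2) = 1 / 0.526956 = 1.898

1.898


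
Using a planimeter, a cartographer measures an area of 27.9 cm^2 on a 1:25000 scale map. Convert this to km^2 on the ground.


ground_area = 27.9 * (25000/100)^2 = 1743750.0 m^2 = 1.74375 km^2 ≈ 1.744 km^2

1.744 km^2


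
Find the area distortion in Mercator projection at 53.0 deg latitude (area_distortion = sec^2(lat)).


area_distortion = 1/cos^2(53.0) = 2.761

2.761


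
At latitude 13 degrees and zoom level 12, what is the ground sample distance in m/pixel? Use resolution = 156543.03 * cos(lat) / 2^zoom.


res = 156543.03 * cos(13) / 2^12 = 156543.03 * 0.97437006 / 4096 = 37.24 m/pixel

37.24 m/pixel


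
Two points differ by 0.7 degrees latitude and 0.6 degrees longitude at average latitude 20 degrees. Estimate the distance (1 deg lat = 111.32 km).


dlat_km = 0.7 * 111.32 = 77.924
dlon_km = 0.6 * 111.32 * cos(20) ≈ 62.764
dist = sqrt(77.924^2 + 62.764^2) ≈ 100.1 km

100.1 km


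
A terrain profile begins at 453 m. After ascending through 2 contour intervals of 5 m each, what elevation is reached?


elevation = 453 + 2 * 5 = 463 m

463 m


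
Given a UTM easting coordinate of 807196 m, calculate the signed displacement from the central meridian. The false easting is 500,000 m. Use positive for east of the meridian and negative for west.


displacement = 807196 - 500000 = 307196 m

307196 m


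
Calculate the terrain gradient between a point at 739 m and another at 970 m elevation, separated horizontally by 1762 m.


gradient = (970 - 739) / 1762 = 231 / 1762 = 0.1311

0.1311


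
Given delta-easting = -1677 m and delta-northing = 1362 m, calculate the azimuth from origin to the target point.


az = atan2(-1677, 1362) = -50.9 deg
adjusted to 0-360: 309.1 degrees

309.1 degrees


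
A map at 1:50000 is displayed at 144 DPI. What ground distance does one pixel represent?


pixel_cm = 2.54 / 144 ≈ 0.017639 cm
ground = pixel_cm * 50000 / 100 = 2.54 * 50000 / (144 * 100) = 127000 / 14400 ≈ 8.82 m

8.82 m


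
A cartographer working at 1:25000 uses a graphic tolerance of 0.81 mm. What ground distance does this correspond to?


ground = 0.81 mm * 25000 / 1000 = 20.25 m

20.25 m


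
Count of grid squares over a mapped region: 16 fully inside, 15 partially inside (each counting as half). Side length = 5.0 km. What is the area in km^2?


effective squares = 16 + 15 * 0.5 = 23.5
area = 23.5 * 25.0 = 587.5 km^2

587.5 km^2


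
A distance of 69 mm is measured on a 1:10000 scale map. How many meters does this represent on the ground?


ground = 69 mm * 10000 / 1000 = 690.0 m

690.0 m


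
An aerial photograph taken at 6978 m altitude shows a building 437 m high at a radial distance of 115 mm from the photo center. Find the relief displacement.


d = h * r / H = 437 * 115 / 6978 = 7.2 mm

7.2 mm


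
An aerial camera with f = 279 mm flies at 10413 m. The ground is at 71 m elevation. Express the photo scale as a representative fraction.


scale = f / (H - h) = 279 mm / 10342 m = 279 / 10342000 = 1:37068

1:37068


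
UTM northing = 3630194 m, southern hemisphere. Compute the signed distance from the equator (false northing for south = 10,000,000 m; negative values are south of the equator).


For southern: actual = 3630194 - 10000000 = -6369806 m

-6369806 m


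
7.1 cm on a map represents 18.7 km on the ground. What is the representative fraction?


ground = 18.7 km = 1870000 cm; RF denominator = ground / map = 1870000 / 7.1 ≈ 263380; RF = 1:263380

1:263380


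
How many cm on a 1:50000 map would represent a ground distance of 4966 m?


map_cm = 4966 * 100 / 50000 = 9.932 cm ≈ 9.93 cm

9.93 cm


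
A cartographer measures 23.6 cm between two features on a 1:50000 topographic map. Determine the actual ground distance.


ground = 23.6 cm * 50000 / 100 = 11800.0 m = 11.8 km

11.8 km


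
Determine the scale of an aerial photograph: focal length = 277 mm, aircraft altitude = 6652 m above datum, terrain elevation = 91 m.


scale = f / (H - h) = 277 mm / 6561 m = 277 / 6561000 = 1:23686

1:23686


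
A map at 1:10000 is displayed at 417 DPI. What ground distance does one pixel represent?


pixel_cm = 2.54 / 417 ≈ 0.006091 cm
ground = pixel_cm * 10000 / 100 = 2.54 * 10000 / (417 * 100) = 25400 / 41700 ≈ 0.61 m

0.61 m


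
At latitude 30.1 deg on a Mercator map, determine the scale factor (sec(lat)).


SF = 1 / cos(30.1) = 1 / 0.865151 = 1.156

1.156


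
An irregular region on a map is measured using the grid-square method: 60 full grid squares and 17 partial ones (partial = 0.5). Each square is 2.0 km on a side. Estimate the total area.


effective squares = 60 + 17 * 0.5 = 68.5
area = 68.5 * 4.0 = 274.0 km^2

274.0 km^2


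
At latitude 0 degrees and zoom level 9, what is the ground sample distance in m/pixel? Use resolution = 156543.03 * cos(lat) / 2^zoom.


res = 156543.03 * cos(0) / 2^9 = 156543.03 * 1.0 / 512 = 305.75 m/pixel

305.75 m/pixel


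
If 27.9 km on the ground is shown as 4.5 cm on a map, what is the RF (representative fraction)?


ground = 27.9 km = 2790000 cm; RF denominator = ground / map = 2790000 / 4.5 = 620000; RF = 1:620000

1:620000


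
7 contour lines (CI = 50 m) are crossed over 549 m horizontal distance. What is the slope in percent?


elevation change = 7 * 50 = 350 m
slope = 350 / 549 * 100 = 63.8%

63.8%


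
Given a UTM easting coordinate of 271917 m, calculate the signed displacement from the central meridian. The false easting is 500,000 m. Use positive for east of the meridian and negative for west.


displacement = 271917 - 500000 = -228083 m

-228083 m


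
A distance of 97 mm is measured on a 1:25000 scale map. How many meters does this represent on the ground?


ground = 97 mm * 25000 / 1000 = 2425.0 m

2425.0 m


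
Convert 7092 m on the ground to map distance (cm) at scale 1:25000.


map_cm = 7092 * 100 / 25000 = 28.368 cm ≈ 28.37 cm

28.37 cm


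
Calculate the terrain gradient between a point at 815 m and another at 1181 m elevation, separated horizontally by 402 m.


gradient = (1181 - 815) / 402 = 366 / 402 = 0.9104

0.9104


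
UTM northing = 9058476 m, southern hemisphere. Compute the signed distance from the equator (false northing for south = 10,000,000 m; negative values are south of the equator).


For southern: actual = 9058476 - 10000000 = -941524 m

-941524 m


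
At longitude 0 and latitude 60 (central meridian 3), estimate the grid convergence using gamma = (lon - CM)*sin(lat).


gamma = (0 - 3) * sin(60) = -3 * 0.866025 = -2.598 degrees

-2.598 degrees


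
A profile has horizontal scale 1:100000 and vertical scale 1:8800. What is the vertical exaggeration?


VE = horizontal_scale / vertical_scale = 100000 / 8800 ≈ 11.4

11.4x


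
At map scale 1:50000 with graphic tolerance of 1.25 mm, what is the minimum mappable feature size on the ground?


ground = 1.25 mm * 50000 / 1000 = 62.5 m

62.5 m


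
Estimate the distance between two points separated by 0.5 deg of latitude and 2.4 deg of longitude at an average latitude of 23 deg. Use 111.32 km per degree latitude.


dlat_km = 0.5 * 111.32 = 55.66
dlon_km = 2.4 * 111.32 * cos(23) ≈ 245.929
dist = sqrt(55.66^2 + 245.929^2) ≈ 252.1 km

252.1 km


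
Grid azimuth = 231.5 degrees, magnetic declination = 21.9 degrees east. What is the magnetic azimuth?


magnetic azimuth = grid azimuth - declination (east +ve)
mag_az = 231.5 - 21.9 = 209.6 degrees

209.6 degrees


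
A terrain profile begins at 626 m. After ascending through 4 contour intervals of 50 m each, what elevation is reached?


elevation = 626 + 4 * 50 = 826 m

826 m


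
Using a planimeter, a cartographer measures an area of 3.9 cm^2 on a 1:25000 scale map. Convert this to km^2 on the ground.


ground_area = 3.9 * (25000/100)^2 = 243750.0 m^2 = 0.24375 km^2 ≈ 0.244 km^2

0.244 km^2


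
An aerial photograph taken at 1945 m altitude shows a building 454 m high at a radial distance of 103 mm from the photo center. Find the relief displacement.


d = h * r / H = 454 * 103 / 1945 = 24.04 mm

24.04 mm


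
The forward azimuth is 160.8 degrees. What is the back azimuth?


back azimuth = (160.8 + 180) mod 360 = 340.8 degrees

340.8 degrees


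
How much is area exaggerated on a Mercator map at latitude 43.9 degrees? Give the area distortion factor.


area_distortion = 1/cos^2(43.9) = 1.926

1.926


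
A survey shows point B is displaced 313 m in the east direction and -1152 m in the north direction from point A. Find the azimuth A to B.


az = atan2(313, -1152) = 164.8 deg
adjusted to 0-360: 164.8 degrees

164.8 degrees


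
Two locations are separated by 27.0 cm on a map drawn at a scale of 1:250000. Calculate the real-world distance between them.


ground = 27.0 cm * 250000 / 100 = 67500.0 m = 67.5 km

67.5 km


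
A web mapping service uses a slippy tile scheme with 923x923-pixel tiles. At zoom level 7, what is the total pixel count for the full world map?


tiles per axis = 2^7 = 128
total tiles = 128^2 = 16384
pixels per axis = 128 * 923 = 118144
total pixels = 118144^2 = 13958004736

13958004736 pixels


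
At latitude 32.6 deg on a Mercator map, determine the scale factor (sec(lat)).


SF = 1 / cos(32.6) = 1 / 0.842452 = 1.187

1.187


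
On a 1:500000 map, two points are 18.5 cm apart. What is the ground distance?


ground = 18.5 cm * 500000 / 100 = 92500.0 m = 92.5 km

92.5 km


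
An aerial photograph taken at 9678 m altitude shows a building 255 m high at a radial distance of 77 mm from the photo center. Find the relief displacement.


d = h * r / H = 255 * 77 / 9678 = 2.03 mm

2.03 mm


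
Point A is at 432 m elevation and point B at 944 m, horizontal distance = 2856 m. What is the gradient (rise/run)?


gradient = (944 - 432) / 2856 = 512 / 2856 = 0.1793

0.1793


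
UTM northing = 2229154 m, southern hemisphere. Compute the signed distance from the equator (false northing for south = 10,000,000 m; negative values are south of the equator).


For southern: actual = 2229154 - 10000000 = -7770846 m

-7770846 m


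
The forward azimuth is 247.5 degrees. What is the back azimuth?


back azimuth = (247.5 + 180) mod 360 = 67.5 degrees

67.5 degrees


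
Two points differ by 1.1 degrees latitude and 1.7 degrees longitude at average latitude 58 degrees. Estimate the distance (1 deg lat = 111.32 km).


dlat_km = 1.1 * 111.32 = 122.452
dlon_km = 1.7 * 111.32 * cos(58) ≈ 100.284
dist = sqrt(122.452^2 + 100.284^2) ≈ 158.3 km

158.3 km


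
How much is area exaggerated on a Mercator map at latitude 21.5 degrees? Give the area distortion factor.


area_distortion = 1/cos^2(21.5) = 1.155

1.155


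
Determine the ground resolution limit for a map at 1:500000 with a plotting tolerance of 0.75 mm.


ground = 0.75 mm * 500000 / 1000 = 375.0 m

375.0 m


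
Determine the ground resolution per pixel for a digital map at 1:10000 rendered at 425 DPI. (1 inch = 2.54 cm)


pixel_cm = 2.54 / 425 ≈ 0.005976 cm
ground = pixel_cm * 10000 / 100 = 2.54 * 10000 / (425 * 100) = 25400 / 42500 ≈ 0.6 m

0.6 m


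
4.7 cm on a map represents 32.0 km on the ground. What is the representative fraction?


ground = 32.0 km = 3200000 cm; RF denominator = ground / map = 3200000 / 4.7 ≈ 680851; RF = 1:680851

1:680851


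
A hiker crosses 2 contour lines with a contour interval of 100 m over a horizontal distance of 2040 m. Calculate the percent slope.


elevation change = 2 * 100 = 200 m
slope = 200 / 2040 * 100 = 9.8%

9.8%


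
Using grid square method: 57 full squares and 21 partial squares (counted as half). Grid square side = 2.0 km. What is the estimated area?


effective squares = 57 + 21 * 0.5 = 67.5
area = 67.5 * 4.0 = 270.0 km^2

270.0 km^2


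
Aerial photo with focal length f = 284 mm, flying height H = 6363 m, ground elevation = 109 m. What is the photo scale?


scale = f / (H - h) = 284 mm / 6254 m = 284 / 6254000 = 1:22021

1:22021


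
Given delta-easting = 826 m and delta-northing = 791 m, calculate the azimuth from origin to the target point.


az = atan2(826, 791) = 46.2 deg
adjusted to 0-360: 46.2 degrees

46.2 degrees


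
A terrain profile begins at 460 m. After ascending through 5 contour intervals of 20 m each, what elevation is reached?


elevation = 460 + 5 * 20 = 560 m

560 m


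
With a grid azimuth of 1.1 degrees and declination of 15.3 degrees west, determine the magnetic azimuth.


magnetic azimuth = grid azimuth - declination (east +ve)
mag_az = 1.1 - -15.3 = 16.4 degrees

16.4 degrees


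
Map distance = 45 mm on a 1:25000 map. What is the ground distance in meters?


ground = 45 mm * 25000 / 1000 = 1125.0 m

1125.0 m


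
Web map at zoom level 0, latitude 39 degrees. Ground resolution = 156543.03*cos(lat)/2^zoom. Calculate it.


res = 156543.03 * cos(39) / 2^0 = 156543.03 * 0.77714596 / 1 = 121656.78 m/pixel

121656.78 m/pixel


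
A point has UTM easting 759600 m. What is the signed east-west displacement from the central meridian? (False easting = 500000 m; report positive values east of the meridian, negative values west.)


displacement = 759600 - 500000 = 259600 m

259600 m


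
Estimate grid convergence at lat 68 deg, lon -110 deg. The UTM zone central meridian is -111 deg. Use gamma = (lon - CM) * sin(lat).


gamma = (-110 - -111) * sin(68) = 1 * 0.927184 = 0.927 degrees

0.927 degrees


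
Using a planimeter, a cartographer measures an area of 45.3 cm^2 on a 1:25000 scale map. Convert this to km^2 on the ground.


ground_area = 45.3 * (25000/100)^2 = 2831250.0 m^2 = 2.83125 km^2 ≈ 2.831 km^2

2.831 km^2


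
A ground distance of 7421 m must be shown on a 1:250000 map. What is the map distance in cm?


map_cm = 7421 * 100 / 250000 = 2.9684 cm ≈ 2.97 cm

2.97 cm
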